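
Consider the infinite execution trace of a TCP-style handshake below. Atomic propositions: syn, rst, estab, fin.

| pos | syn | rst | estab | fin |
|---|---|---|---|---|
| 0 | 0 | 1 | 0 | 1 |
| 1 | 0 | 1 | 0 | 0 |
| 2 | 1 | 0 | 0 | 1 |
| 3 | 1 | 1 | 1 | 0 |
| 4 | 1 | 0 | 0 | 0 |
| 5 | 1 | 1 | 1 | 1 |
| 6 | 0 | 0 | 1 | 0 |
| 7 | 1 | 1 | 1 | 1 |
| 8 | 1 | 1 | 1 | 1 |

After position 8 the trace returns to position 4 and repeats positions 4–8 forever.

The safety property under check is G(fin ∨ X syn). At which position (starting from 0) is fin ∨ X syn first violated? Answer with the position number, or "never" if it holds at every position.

fin ∨ X syn holds at every position 0..8, and those are all the positions the trace ever visits, so the invariant G(fin ∨ X syn) is never violated.

never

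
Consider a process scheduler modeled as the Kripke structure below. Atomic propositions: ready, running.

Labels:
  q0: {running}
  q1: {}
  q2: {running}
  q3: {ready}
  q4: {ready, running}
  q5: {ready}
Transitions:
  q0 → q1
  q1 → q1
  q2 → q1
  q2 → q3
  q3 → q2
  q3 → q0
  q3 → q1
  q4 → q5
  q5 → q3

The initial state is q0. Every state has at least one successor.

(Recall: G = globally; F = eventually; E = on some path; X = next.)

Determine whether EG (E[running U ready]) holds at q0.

States satisfying E[running U ready]: {q2, q3, q4, q5}.
States satisfying EG (E[running U ready]): {q2, q3, q4, q5}.
No suitable path/successor from q0 witnesses the formula.
q0 ∉ Sat(EG (E[running U ready])).

Does not hold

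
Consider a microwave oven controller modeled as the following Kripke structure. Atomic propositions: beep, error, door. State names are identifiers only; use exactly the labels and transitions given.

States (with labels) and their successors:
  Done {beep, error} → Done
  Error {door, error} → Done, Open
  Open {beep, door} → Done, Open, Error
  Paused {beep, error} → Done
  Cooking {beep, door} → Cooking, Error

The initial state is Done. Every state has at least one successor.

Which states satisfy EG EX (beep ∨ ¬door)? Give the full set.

States satisfying EX (beep ∨ ¬door): {Done, Error, Open, Paused, Cooking}.
States satisfying EG EX (beep ∨ ¬door): {Done, Error, Open, Paused, Cooking}.

{Done, Error, Open, Paused, Cooking}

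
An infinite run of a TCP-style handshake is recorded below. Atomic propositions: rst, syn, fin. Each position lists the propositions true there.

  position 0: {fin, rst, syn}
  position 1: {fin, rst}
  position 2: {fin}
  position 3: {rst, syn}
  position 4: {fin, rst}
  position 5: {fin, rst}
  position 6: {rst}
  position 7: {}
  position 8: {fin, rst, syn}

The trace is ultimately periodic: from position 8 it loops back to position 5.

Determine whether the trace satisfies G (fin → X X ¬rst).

No

fin → X X ¬rst must hold at every position from 0 onward. It fails at position 1, so G (fin → X X ¬rst) is false.
Positions where fin holds: 0, 1, 2, 4, 5, 8.
Check X X ¬rst at each: 0→ok, 1→fails, 2→fails, 4→fails, 5→ok, 8→fails.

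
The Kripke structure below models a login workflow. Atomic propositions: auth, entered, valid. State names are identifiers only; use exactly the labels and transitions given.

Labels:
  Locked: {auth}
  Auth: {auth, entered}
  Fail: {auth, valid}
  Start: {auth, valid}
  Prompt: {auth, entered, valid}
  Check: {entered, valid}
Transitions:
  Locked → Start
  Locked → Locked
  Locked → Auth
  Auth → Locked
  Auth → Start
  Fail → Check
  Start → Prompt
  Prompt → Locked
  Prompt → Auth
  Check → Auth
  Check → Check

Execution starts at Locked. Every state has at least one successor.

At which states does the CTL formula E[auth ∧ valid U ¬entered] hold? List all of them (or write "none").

{Locked, Fail, Start, Prompt}

States satisfying auth ∧ valid: {Fail, Start, Prompt}.
States satisfying ¬entered: {Locked, Fail, Start}.
States satisfying E[auth ∧ valid U ¬entered]: {Locked, Fail, Start, Prompt}.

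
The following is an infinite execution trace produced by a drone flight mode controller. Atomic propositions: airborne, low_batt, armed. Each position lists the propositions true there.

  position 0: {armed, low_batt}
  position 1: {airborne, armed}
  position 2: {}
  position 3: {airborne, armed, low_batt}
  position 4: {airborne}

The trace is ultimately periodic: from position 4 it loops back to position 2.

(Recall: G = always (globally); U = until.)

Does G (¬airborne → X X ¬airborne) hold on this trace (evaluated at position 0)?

¬airborne → X X ¬airborne must hold at every position from 0 onward. It fails at position 2, so G (¬airborne → X X ¬airborne) is false.
Positions where ¬airborne holds: 0, 2.
Check X X ¬airborne at each: 0→ok, 2→fails.

Does not hold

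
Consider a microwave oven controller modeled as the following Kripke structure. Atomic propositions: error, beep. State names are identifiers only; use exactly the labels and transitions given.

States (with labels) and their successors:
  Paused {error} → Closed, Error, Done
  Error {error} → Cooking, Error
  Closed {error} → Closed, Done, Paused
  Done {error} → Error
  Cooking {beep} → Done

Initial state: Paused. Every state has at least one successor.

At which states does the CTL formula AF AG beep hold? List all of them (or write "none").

States satisfying AG beep: ∅.
States satisfying AF AG beep: ∅.

none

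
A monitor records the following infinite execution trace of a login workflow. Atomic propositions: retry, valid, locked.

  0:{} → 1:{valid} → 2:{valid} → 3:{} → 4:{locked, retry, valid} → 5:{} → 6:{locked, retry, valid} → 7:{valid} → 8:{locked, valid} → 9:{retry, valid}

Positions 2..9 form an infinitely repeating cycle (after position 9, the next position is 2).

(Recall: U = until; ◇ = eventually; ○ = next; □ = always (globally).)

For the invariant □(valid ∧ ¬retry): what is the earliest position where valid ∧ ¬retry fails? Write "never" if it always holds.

At position 0 the labels are {}, so valid ∧ ¬retry is false there. This is the first violation.

0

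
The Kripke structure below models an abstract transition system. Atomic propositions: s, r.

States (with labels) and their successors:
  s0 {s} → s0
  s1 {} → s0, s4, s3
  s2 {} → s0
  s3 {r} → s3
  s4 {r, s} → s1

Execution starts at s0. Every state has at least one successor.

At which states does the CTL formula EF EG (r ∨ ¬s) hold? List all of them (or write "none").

{s1, s3, s4}

States satisfying EG (r ∨ ¬s): {s1, s3, s4}.
States satisfying EF EG (r ∨ ¬s): {s1, s3, s4}.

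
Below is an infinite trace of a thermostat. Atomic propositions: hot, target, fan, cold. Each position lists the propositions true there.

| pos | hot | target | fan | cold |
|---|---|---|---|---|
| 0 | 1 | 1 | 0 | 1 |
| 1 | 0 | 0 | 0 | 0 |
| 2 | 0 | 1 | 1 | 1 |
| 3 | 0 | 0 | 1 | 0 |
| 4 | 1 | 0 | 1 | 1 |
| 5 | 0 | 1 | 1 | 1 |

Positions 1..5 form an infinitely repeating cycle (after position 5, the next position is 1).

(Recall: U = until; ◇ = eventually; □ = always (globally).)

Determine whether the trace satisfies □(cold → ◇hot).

cold → ◇hot holds at every position 0..5, and those are all positions ever visited, so □(cold → ◇hot) holds.
Positions where cold holds: 0, 2, 4, 5.
Check ◇hot at each: 0→ok, 2→ok, 4→ok, 5→ok.

Satisfied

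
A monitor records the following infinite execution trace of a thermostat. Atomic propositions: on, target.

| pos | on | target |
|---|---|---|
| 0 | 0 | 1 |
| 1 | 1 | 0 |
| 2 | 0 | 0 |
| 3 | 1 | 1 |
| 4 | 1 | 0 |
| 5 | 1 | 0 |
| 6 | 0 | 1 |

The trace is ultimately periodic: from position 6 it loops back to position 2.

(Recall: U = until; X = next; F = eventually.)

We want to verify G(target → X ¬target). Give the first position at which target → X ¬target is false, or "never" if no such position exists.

target → X ¬target holds at every position 0..6, and those are all the positions the trace ever visits, so the invariant G(target → X ¬target) is never violated.

never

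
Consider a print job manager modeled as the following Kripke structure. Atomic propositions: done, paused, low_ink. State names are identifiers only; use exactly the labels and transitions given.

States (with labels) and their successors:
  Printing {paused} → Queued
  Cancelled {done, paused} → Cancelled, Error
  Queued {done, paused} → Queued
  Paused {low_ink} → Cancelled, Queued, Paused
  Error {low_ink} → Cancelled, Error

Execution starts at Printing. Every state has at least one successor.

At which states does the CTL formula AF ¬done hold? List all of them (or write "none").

States satisfying ¬done: {Printing, Paused, Error}.
States satisfying AF ¬done: {Printing, Paused, Error}.

{Printing, Paused, Error}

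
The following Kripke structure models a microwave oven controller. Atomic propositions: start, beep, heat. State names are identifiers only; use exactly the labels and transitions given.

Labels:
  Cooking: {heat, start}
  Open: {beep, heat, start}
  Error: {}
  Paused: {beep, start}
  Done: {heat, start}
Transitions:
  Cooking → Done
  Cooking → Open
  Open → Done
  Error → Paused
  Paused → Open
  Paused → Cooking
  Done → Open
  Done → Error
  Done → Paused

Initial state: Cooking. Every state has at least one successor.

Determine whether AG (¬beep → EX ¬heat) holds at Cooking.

States satisfying ¬beep → EX ¬heat: {Open, Error, Paused, Done}.
States satisfying AG (¬beep → EX ¬heat): ∅.
Cooking is reachable from Cooking and violates ¬beep → EX ¬heat, so AG fails at Cooking.
Cooking ∉ Sat(AG (¬beep → EX ¬heat)).

Violated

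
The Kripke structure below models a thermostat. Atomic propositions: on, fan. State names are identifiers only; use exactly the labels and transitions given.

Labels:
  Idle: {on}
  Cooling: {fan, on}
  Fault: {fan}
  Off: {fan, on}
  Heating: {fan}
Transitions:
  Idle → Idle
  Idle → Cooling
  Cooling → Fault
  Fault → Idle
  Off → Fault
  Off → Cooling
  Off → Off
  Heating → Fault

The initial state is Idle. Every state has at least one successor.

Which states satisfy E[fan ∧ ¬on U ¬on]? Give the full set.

{Fault, Heating}

States satisfying fan ∧ ¬on: {Fault, Heating}.
States satisfying ¬on: {Fault, Heating}.
States satisfying E[fan ∧ ¬on U ¬on]: {Fault, Heating}.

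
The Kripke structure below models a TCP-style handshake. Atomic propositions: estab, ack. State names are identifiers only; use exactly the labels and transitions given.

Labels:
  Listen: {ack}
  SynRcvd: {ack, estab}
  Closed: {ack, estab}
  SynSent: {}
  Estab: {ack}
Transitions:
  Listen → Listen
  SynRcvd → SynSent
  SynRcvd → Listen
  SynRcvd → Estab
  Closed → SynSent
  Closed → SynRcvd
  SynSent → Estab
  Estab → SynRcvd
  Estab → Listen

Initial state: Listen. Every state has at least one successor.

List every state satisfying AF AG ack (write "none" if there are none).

States satisfying AG ack: {Listen}.
States satisfying AF AG ack: {Listen}.

{Listen}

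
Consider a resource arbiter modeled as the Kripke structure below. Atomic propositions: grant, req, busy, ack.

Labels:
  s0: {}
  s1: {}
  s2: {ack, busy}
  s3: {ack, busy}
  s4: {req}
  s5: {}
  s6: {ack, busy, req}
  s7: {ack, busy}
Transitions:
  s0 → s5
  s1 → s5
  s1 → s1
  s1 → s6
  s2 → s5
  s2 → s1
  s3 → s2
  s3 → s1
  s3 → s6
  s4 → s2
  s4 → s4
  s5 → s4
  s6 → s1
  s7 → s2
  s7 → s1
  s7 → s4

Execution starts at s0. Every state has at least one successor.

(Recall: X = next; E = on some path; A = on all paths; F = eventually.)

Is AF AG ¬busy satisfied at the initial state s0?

States satisfying AG ¬busy: ∅.
States satisfying AF AG ¬busy: ∅.
There is a path from s0 along which AG ¬busy never holds.
s0 ∉ Sat(AF AG ¬busy).

Does not hold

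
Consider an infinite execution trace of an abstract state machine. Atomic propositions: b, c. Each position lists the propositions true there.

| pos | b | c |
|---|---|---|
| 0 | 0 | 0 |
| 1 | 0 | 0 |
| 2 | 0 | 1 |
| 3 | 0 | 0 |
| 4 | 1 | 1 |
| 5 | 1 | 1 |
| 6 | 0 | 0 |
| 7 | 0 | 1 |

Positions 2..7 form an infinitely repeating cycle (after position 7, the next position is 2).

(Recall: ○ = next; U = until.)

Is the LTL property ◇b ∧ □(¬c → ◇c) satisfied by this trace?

b holds at position 4, which is reachable from 0, so ◇b holds.
¬c → ◇c holds at every position 0..7, and those are all positions ever visited, so □(¬c → ◇c) holds.
Positions where ¬c holds: 0, 1, 3, 6.
Check ◇c at each: 0→ok, 1→ok, 3→ok, 6→ok.
At position 0: ◇b is true; □(¬c → ◇c) is true; so ◇b ∧ □(¬c → ◇c) is true.

Satisfied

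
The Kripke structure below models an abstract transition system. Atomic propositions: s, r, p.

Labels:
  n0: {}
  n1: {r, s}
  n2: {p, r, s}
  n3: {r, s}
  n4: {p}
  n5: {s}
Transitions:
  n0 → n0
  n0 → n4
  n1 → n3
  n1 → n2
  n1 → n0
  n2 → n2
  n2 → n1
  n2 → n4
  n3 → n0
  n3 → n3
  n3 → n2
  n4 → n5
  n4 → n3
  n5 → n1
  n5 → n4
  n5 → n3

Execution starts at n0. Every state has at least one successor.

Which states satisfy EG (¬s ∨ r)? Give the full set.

States satisfying ¬s ∨ r: {n0, n1, n2, n3, n4}.
States satisfying EG (¬s ∨ r): {n0, n1, n2, n3, n4}.

{n0, n1, n2, n3, n4}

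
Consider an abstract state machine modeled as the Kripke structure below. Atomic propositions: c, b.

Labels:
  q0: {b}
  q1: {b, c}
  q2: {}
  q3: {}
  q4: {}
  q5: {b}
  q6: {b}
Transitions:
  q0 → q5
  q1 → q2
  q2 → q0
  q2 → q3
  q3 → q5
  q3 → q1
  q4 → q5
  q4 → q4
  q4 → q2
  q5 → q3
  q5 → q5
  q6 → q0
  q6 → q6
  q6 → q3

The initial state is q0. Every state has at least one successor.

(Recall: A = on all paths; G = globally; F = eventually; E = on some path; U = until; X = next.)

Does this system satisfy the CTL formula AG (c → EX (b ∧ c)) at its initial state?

States satisfying c → EX (b ∧ c): {q0, q2, q3, q4, q5, q6}.
States satisfying AG (c → EX (b ∧ c)): ∅.
q1 is reachable from q0 and violates c → EX (b ∧ c), so AG fails at q0.
q0 ∉ Sat(AG (c → EX (b ∧ c))).

Violated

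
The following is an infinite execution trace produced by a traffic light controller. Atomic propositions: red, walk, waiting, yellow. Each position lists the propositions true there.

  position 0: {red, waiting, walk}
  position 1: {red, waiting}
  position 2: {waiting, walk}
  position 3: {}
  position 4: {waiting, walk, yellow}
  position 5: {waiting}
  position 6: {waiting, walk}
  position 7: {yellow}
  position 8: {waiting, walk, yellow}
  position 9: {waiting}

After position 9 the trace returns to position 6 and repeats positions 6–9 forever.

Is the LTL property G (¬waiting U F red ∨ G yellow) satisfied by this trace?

Does not hold

¬waiting U F red ∨ G yellow must hold at every position from 0 onward. It fails at position 2, so G (¬waiting U F red ∨ G yellow) is false.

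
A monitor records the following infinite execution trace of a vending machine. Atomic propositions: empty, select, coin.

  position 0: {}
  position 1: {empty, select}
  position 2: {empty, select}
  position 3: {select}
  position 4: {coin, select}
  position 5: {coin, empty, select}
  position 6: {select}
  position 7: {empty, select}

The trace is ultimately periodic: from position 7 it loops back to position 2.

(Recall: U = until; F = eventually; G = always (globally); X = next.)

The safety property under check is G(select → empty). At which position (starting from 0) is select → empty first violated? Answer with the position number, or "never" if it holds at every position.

Check select → empty at each position in order: 0 ✓, 1 ✓, 2 ✓.
At position 3 the labels are {select}, so select → empty is false there. This is the first violation.

3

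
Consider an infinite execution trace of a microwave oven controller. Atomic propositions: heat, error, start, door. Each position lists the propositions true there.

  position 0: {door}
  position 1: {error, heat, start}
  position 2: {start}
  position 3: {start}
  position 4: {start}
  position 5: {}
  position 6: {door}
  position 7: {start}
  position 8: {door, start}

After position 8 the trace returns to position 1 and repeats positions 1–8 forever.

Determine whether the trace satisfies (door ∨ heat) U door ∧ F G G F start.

Walking from position 0: door first holds at position 0, and door ∨ heat holds at every earlier position along the way, so (door ∨ heat) U door holds.
G G F start holds at position 0, which is reachable from 0, so F G G F start holds.
At position 0: (door ∨ heat) U door is true; F G G F start is true; so (door ∨ heat) U door ∧ F G G F start is true.

Satisfied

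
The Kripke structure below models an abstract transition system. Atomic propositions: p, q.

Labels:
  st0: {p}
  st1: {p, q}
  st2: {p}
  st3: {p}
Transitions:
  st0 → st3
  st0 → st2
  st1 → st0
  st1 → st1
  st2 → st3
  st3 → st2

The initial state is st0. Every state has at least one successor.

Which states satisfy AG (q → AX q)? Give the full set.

{st0, st2, st3}

States satisfying q → AX q: {st0, st2, st3}.
States satisfying AG (q → AX q): {st0, st2, st3}.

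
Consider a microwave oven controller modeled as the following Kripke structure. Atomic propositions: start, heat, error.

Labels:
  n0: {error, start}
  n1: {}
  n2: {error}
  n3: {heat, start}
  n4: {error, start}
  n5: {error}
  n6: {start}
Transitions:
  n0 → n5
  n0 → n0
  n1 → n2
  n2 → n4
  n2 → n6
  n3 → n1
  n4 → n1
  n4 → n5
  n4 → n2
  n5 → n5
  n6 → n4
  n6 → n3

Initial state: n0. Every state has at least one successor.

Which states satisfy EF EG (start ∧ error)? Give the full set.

{n0}

States satisfying EG (start ∧ error): {n0}.
States satisfying EF EG (start ∧ error): {n0}.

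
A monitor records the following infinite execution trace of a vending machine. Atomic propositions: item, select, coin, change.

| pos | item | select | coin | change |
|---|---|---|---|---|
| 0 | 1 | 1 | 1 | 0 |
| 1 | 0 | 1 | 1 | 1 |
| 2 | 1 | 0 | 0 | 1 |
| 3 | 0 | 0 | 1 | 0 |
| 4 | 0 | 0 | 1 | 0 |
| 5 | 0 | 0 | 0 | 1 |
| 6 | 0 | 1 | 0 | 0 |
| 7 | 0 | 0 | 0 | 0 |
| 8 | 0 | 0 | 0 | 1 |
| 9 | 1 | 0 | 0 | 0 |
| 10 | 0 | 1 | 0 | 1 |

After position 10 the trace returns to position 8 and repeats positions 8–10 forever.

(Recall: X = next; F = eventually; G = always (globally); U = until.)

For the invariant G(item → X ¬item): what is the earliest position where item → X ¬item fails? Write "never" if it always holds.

item → X ¬item holds at every position 0..10, and those are all the positions the trace ever visits, so the invariant G(item → X ¬item) is never violated.

never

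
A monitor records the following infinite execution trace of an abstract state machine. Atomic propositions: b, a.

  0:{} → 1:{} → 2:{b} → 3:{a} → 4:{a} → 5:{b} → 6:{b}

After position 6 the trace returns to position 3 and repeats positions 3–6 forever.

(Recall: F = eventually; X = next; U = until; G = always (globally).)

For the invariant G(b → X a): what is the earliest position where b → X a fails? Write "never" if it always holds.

Check b → X a at each position in order: 0 ✓, 1 ✓, 2 ✓, 3 ✓, 4 ✓.
At position 5 the labels are {b} and the next position 6 has {b}, so b → X a is false there. This is the first violation.

5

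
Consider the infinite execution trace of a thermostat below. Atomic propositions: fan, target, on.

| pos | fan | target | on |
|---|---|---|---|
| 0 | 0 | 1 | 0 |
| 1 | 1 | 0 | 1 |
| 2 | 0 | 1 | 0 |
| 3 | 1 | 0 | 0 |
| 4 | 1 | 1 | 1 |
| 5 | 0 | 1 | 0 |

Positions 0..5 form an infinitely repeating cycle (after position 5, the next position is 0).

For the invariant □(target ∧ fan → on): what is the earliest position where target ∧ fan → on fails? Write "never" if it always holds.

target ∧ fan → on holds at every position 0..5, and those are all the positions the trace ever visits, so the invariant □(target ∧ fan → on) is never violated.

never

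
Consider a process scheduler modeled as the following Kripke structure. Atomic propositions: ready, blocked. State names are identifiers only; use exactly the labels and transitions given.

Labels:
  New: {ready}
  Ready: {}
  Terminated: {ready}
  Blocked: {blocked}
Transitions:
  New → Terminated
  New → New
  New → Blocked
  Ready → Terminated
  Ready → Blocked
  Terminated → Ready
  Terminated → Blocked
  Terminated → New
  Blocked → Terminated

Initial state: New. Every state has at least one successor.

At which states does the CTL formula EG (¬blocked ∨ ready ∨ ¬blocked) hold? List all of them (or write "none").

States satisfying ¬blocked ∨ ready ∨ ¬blocked: {New, Ready, Terminated}.
States satisfying EG (¬blocked ∨ ready ∨ ¬blocked): {New, Ready, Terminated}.

{New, Ready, Terminated}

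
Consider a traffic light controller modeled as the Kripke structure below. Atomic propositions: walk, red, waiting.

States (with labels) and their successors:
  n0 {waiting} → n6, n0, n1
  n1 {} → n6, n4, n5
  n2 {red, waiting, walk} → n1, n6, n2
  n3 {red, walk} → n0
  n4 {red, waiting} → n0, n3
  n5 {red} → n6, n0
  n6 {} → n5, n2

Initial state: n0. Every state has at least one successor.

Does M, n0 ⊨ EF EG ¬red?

States satisfying EG ¬red: {n0}.
States satisfying EF EG ¬red: {n0, n1, n2, n3, n4, n5, n6}.
Some path from n0 reaches a state where EG ¬red holds.
n0 ∈ Sat(EF EG ¬red).

Yes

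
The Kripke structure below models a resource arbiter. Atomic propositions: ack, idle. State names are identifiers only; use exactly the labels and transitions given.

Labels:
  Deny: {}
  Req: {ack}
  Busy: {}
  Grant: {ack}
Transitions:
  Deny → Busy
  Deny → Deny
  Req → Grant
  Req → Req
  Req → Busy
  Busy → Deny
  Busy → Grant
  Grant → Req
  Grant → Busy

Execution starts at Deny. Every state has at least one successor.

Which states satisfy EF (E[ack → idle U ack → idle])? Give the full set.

{Deny, Req, Busy, Grant}

States satisfying E[ack → idle U ack → idle]: {Deny, Busy}.
States satisfying EF (E[ack → idle U ack → idle]): {Deny, Req, Busy, Grant}.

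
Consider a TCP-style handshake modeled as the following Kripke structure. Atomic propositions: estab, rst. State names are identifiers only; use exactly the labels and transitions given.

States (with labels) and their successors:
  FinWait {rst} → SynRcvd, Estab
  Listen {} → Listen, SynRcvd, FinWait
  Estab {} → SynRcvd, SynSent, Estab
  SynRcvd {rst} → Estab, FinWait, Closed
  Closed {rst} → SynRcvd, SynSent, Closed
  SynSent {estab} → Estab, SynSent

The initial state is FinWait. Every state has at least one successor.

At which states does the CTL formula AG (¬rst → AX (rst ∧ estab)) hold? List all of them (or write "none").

States satisfying ¬rst → AX (rst ∧ estab): {FinWait, SynRcvd, Closed}.
States satisfying AG (¬rst → AX (rst ∧ estab)): ∅.

none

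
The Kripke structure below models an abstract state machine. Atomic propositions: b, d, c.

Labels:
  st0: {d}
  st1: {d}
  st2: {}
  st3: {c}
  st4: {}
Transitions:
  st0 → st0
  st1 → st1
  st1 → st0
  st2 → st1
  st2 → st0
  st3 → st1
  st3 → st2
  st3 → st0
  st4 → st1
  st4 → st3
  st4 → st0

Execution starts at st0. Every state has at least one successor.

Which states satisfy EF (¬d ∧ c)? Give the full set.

States satisfying ¬d ∧ c: {st3}.
States satisfying EF (¬d ∧ c): {st3, st4}.

{st3, st4}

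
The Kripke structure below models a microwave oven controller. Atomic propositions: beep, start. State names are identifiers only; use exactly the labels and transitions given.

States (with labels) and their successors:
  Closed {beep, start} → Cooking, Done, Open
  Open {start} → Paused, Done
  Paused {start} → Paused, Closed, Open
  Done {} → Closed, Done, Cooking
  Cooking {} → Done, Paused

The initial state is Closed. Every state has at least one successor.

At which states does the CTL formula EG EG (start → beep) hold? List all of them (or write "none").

{Closed, Done, Cooking}

States satisfying EG (start → beep): {Closed, Done, Cooking}.
States satisfying EG EG (start → beep): {Closed, Done, Cooking}.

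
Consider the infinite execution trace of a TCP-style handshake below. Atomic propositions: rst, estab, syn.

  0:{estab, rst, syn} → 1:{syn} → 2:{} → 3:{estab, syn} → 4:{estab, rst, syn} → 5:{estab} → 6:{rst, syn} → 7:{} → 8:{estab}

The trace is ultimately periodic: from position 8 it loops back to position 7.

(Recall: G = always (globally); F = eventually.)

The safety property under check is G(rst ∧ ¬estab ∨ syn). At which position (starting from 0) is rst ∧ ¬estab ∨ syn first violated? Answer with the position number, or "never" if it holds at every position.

2

Check rst ∧ ¬estab ∨ syn at each position in order: 0 ✓, 1 ✓.
At position 2 the labels are {}, so rst ∧ ¬estab ∨ syn is false there. This is the first violation.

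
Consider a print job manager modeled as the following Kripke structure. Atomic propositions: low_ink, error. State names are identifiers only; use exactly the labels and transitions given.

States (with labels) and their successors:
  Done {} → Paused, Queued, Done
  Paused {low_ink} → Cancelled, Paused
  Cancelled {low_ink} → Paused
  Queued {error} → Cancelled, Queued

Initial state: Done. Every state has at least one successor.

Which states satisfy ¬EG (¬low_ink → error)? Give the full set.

{Done}

States satisfying ¬low_ink → error: {Paused, Cancelled, Queued}.
States satisfying EG (¬low_ink → error): {Paused, Cancelled, Queued}.
States satisfying ¬EG (¬low_ink → error): {Done}.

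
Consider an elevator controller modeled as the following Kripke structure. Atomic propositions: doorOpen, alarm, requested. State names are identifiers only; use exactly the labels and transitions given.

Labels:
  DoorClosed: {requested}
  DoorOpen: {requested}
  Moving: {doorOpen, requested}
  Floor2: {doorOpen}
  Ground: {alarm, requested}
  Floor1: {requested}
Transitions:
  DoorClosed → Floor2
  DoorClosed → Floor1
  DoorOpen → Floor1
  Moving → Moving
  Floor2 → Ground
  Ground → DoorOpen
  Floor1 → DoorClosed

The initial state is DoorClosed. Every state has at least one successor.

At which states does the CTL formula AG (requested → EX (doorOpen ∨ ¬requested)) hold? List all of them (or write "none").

{Moving}

States satisfying requested → EX (doorOpen ∨ ¬requested): {DoorClosed, Moving, Floor2}.
States satisfying AG (requested → EX (doorOpen ∨ ¬requested)): {Moving}.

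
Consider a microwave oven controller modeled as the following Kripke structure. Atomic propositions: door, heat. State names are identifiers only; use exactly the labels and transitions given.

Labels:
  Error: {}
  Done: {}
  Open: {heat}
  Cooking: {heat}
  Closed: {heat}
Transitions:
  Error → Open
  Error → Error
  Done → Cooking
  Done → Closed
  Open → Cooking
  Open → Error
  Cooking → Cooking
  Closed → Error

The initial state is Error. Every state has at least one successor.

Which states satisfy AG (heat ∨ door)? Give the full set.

States satisfying heat ∨ door: {Open, Cooking, Closed}.
States satisfying AG (heat ∨ door): {Cooking}.

{Cooking}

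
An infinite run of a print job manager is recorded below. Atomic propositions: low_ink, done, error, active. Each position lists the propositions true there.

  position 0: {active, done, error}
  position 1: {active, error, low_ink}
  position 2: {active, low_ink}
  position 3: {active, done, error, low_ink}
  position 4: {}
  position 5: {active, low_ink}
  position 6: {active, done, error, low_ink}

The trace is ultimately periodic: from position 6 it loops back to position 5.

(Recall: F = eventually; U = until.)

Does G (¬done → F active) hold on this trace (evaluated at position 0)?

Satisfied

¬done → F active holds at every position 0..6, and those are all positions ever visited, so G (¬done → F active) holds.
Positions where ¬done holds: 1, 2, 4, 5.
Check F active at each: 1→ok, 2→ok, 4→ok, 5→ok.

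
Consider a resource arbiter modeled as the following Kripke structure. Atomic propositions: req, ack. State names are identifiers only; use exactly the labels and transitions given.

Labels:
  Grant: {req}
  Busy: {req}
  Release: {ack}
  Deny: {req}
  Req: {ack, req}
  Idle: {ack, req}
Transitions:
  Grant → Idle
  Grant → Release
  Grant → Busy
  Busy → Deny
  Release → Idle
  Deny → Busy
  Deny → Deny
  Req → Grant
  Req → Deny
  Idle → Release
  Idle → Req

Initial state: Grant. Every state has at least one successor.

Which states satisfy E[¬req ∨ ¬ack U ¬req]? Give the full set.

{Grant, Release}

States satisfying ¬req ∨ ¬ack: {Grant, Busy, Release, Deny}.
States satisfying ¬req: {Release}.
States satisfying E[¬req ∨ ¬ack U ¬req]: {Grant, Release}.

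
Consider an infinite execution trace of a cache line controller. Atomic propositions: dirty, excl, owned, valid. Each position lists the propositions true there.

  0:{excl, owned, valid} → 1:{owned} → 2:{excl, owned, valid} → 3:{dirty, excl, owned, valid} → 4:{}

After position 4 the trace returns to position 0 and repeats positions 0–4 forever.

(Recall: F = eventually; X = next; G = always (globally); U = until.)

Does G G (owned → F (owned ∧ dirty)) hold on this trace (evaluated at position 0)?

G (owned → F (owned ∧ dirty)) holds at every position 0..4, and those are all positions ever visited, so G G (owned → F (owned ∧ dirty)) holds.

Yes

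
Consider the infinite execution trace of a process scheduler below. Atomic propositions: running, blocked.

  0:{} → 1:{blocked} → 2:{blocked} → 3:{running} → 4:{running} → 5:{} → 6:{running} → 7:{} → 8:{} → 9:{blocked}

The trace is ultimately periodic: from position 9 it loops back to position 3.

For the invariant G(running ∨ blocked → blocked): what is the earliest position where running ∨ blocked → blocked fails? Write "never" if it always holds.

Check running ∨ blocked → blocked at each position in order: 0 ✓, 1 ✓, 2 ✓.
At position 3 the labels are {running}, so running ∨ blocked → blocked is false there. This is the first violation.

3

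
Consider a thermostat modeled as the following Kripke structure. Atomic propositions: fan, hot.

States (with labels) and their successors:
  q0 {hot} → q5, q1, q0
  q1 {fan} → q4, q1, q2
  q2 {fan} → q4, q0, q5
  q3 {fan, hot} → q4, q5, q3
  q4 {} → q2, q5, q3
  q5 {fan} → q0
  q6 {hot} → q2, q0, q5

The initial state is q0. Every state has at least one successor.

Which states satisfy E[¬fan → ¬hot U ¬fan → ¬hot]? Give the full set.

States satisfying ¬fan → ¬hot: {q1, q2, q3, q4, q5}.
States satisfying E[¬fan → ¬hot U ¬fan → ¬hot]: {q1, q2, q3, q4, q5}.

{q1, q2, q3, q4, q5}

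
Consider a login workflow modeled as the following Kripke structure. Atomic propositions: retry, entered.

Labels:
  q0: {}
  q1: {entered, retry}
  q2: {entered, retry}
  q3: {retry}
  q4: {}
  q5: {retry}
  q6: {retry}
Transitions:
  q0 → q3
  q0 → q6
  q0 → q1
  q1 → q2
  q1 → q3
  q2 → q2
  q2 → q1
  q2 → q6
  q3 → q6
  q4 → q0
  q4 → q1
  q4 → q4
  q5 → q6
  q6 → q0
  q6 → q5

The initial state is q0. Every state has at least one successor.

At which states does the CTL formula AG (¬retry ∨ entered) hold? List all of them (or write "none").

none

States satisfying ¬retry ∨ entered: {q0, q1, q2, q4}.
States satisfying AG (¬retry ∨ entered): ∅.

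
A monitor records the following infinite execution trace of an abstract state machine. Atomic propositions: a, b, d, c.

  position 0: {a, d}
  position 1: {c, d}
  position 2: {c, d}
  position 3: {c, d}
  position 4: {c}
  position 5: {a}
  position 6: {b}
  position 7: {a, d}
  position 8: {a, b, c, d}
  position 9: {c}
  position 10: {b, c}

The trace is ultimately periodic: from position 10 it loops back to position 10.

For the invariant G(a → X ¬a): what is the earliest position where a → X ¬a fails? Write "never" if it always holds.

7

Check a → X ¬a at each position in order: 0 ✓, 1 ✓, 2 ✓, 3 ✓, 4 ✓, 5 ✓, 6 ✓.
At position 7 the labels are {a, d} and the next position 8 has {a, b, c, d}, so a → X ¬a is false there. This is the first violation.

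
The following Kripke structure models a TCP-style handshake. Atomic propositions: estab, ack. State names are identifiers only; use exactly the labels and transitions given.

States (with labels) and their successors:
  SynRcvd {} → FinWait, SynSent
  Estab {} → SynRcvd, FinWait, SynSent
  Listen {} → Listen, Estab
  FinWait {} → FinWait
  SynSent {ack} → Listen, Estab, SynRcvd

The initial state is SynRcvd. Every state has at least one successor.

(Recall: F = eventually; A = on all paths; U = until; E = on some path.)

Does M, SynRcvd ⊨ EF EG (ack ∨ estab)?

States satisfying EG (ack ∨ estab): ∅.
States satisfying EF EG (ack ∨ estab): ∅.
No suitable path/successor from SynRcvd witnesses the formula.
SynRcvd ∉ Sat(EF EG (ack ∨ estab)).

No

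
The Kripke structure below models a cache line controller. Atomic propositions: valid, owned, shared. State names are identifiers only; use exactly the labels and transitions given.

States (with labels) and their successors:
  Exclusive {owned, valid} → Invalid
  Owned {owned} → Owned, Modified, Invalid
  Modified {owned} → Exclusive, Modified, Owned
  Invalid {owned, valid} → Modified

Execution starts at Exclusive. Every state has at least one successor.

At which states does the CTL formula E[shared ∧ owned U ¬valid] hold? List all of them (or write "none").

States satisfying shared ∧ owned: ∅.
States satisfying ¬valid: {Owned, Modified}.
States satisfying E[shared ∧ owned U ¬valid]: {Owned, Modified}.

{Owned, Modified}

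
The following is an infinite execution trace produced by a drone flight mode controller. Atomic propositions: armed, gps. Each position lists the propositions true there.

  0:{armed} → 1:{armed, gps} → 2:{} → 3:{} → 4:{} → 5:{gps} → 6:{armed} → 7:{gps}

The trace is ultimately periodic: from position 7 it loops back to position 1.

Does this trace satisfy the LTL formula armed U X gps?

Satisfied

Walking from position 0: X gps first holds at position 0, and armed holds at every earlier position along the way, so armed U X gps holds.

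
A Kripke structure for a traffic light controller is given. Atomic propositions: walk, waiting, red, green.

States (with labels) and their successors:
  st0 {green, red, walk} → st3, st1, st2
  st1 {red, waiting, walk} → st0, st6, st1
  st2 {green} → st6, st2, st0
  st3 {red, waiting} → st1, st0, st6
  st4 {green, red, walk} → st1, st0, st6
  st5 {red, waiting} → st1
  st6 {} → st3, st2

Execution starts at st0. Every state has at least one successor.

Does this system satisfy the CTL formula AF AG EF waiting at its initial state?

States satisfying AG EF waiting: {st0, st1, st2, st3, st4, st5, st6}.
States satisfying AF AG EF waiting: {st0, st1, st2, st3, st4, st5, st6}.
st0 ∈ Sat(AF AG EF waiting).

Holds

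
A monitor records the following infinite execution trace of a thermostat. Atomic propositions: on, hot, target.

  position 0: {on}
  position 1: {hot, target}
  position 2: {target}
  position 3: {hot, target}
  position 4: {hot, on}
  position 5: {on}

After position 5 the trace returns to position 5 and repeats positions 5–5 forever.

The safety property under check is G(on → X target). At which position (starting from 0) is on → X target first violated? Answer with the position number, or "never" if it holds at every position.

Check on → X target at each position in order: 0 ✓, 1 ✓, 2 ✓, 3 ✓.
At position 4 the labels are {hot, on} and the next position 5 has {on}, so on → X target is false there. This is the first violation.

4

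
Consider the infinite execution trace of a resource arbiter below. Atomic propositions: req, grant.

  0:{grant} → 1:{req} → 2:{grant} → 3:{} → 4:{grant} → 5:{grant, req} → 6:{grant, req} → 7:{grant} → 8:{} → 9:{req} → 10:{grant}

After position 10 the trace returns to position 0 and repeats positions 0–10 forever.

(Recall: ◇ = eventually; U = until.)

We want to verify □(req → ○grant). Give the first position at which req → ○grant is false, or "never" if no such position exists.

req → ○grant holds at every position 0..10, and those are all the positions the trace ever visits, so the invariant □(req → ○grant) is never violated.

never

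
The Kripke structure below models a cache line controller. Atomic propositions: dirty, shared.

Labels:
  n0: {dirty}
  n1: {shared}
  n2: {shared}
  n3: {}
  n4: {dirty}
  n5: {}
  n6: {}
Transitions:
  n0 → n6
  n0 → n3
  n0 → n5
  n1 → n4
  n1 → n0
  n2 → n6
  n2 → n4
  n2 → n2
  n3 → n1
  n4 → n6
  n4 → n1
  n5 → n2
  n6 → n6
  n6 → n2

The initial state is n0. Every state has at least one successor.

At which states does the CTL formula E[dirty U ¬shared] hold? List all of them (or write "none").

{n0, n3, n4, n5, n6}

States satisfying dirty: {n0, n4}.
States satisfying ¬shared: {n0, n3, n4, n5, n6}.
States satisfying E[dirty U ¬shared]: {n0, n3, n4, n5, n6}.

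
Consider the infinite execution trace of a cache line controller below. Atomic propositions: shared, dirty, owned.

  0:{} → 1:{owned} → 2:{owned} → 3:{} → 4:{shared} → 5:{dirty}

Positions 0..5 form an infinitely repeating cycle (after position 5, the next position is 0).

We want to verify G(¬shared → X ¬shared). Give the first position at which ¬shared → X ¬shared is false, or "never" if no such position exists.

Check ¬shared → X ¬shared at each position in order: 0 ✓, 1 ✓, 2 ✓.
At position 3 the labels are {} and the next position 4 has {shared}, so ¬shared → X ¬shared is false there. This is the first violation.

3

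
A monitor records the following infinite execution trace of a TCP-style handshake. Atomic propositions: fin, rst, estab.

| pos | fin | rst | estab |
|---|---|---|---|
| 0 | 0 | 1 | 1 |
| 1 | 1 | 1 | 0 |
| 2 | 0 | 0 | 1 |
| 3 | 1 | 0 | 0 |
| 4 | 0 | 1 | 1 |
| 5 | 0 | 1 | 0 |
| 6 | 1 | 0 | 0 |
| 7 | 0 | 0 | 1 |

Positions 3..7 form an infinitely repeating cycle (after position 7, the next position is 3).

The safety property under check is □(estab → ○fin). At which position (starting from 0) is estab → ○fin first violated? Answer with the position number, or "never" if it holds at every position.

Check estab → ○fin at each position in order: 0 ✓, 1 ✓, 2 ✓, 3 ✓.
At position 4 the labels are {estab, rst} and the next position 5 has {rst}, so estab → ○fin is false there. This is the first violation.

4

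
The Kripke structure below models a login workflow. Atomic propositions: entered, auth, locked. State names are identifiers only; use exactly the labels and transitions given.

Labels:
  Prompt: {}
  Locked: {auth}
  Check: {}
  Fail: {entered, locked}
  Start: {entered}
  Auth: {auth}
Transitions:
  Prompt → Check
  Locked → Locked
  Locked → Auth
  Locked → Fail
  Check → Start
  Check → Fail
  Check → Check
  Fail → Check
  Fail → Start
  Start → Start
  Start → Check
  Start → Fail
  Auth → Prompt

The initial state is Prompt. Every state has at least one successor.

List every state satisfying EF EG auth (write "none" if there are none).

{Locked}

States satisfying EG auth: {Locked}.
States satisfying EF EG auth: {Locked}.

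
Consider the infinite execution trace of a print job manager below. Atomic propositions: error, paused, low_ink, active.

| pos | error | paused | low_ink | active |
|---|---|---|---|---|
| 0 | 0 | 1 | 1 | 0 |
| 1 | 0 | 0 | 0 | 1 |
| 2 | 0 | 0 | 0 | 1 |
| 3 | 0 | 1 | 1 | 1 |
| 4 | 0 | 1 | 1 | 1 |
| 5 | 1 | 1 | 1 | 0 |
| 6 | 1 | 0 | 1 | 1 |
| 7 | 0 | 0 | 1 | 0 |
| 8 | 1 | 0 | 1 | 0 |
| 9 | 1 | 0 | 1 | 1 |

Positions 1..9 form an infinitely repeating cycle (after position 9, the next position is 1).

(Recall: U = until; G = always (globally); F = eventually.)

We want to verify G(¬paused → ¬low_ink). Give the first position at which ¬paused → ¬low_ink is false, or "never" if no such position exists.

6

Check ¬paused → ¬low_ink at each position in order: 0 ✓, 1 ✓, 2 ✓, 3 ✓, 4 ✓, 5 ✓.
At position 6 the labels are {active, error, low_ink}, so ¬paused → ¬low_ink is false there. This is the first violation.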